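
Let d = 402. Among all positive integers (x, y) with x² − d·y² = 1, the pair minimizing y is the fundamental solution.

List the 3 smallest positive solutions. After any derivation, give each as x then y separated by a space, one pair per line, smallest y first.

401 20
321601 16040
257923601 12864060

√402 → a₀=20, period (20,40); ℓ=2 even so k=1
step 0: (20, 1)  from 20·(1,0) + (0,1)
step 1: (401, 20)  from 20·(20,1) + (1,0)
fundamental: x₁=401, y₁=20  (since 160801 − 402·400 = 1)
(x_2, y_2) = (401·401 + 402·20·20, 401·20 + 20·401) = (321601, 16040)
(x_3, y_3) = (401·321601 + 402·20·16040, 401·16040 + 20·321601) = (257923601, 12864060)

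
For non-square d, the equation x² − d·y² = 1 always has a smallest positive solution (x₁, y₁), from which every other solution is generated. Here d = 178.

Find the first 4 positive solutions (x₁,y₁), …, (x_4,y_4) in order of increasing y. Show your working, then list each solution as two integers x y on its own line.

1601 120
5126401 384240
16414734401 1230336360
52559974425601 3939536640480

[13; 2,1,12,1,2,26] for √178; ℓ=6 ⇒ convergent index 5
k=0  a_k=13  p_k/q_k = 13/1
…
k=3  a_k=12  p_k/q_k = 507/38
k=4  a_k=1  p_k/q_k = 547/41
k=5  a_k=2  p_k/q_k = 1601/120
(x₁, y₁) = (1601, 120);  1601² − 178·120² = 1 ✓
(1601+120√178)^2 = 5126401 + 384240√178
(1601+120√178)^3 = 16414734401 + 1230336360√178
(1601+120√178)^4 = 52559974425601 + 3939536640480√178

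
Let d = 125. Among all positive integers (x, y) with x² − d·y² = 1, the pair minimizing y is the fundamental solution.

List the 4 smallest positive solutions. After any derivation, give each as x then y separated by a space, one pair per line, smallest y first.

√125 = [11; 5,1,1,5,22, …], period ℓ=5 (odd) → k=9
i=0: a=11 ⇒ p=11, q=1
…
i=3: a=1 ⇒ p=123, q=11
i=4: a=5 ⇒ p=682, q=61
…
i=8: a=1 ⇒ p=167761, q=15005
i=9: a=5 ⇒ p=930249, q=83204
→ (930249, 83204).  Check: 930249²=865363202001, 125·83204²=865363202000, difference 1.
(x_2, y_2) = (930249·930249 + 125·83204·83204, 930249·83204 + 83204·930249) = (1730726404001, 154800875592)
(x_3, y_3) = (930249·1730726404001 + 125·83204·154800875592, 930249·154800875592 + 83204·1730726404001) = (3220013013190122249, 288006719437081612)
(x_4, y_4) = (930249·3220013013190122249 + 125·83204·288006719437081612, 930249·288006719437081612 + 83204·3220013013190122249) = (5990827771012465337616001, 535835925499096664087184)

930249 83204
1730726404001 154800875592
3220013013190122249 288006719437081612
5990827771012465337616001 535835925499096664087184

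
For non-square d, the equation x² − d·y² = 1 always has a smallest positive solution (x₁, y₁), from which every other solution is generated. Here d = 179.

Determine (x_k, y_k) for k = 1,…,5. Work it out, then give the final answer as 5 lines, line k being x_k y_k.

√179 → a₀=13, period (2,1,1,1,3,…,1,2,26); ℓ=14 even so k=13
a_0=13:  p_0=13·1+0=13,  q_0=13·0+1=1
a_1=2:  p_1=2·13+1=27,  q_1=2·1+0=2
a_2=1:  p_2=1·27+13=40,  q_2=1·2+1=3
a_3=1:  p_3=1·40+27=67,  q_3=1·3+2=5
…
a_5=3:  p_5=3·107+67=388,  q_5=3·8+5=29
a_6=5:  p_6=5·388+107=2047,  q_6=5·29+8=153
a_7=13:  p_7=13·2047+388=26999,  q_7=13·153+29=2018
a_8=5:  p_8=5·26999+2047=137042,  q_8=5·2018+153=10243
a_9=3:  p_9=3·137042+26999=438125,  q_9=3·10243+2018=32747
a_10=1:  p_10=1·438125+137042=575167,  q_10=1·32747+10243=42990
a_11=1:  p_11=1·575167+438125=1013292,  q_11=1·42990+32747=75737
a_12=1:  p_12=1·1013292+575167=1588459,  q_12=1·75737+42990=118727
a_13=2:  p_13=2·1588459+1013292=4190210,  q_13=2·118727+75737=313191
→ (4190210, 313191).  Check: 4190210²=17557859844100, 179·313191²=17557859844099, difference 1.
n=2: (4190210,313191)∘(4190210,313191) = (4190210·4190210+179·313191·313191, 4190210·313191+313191·4190210) = (35115719688199,2624672120220)
n=3: (35115719688199,2624672120220)∘(4190210,313191) = (4190210·35115719688199+179·313191·2624672120220, 4190210·2624672120220+313191·35115719688199) = (294284479589372473370,21995854729733779209)
n=4: (294284479589372473370,21995854729733779209)∘(4190210,313191) = (4190210·294284479589372473370+179·313191·21995854729733779209, 4190210·21995854729733779209+313191·294284479589372473370) = (2466227538440333747559727201,184334500894152933286567560)
n=5: (2466227538440333747559727201,184334500894152933286567560)∘(4190210,313191) = (4190210·2466227538440333747559727201+179·313191·184334500894152933286567560, 4190210·184334500894152933286567560+313191·2466227538440333747559727201) = (20668022587695847460244899657331050,1544800537983355129318686777395991)

4190210 313191
35115719688199 2624672120220
294284479589372473370 21995854729733779209
2466227538440333747559727201 184334500894152933286567560
20668022587695847460244899657331050 1544800537983355129318686777395991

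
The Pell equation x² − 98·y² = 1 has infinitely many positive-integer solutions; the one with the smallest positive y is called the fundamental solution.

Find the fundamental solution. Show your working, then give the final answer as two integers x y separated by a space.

99 10

d=98: √d = [9; 1,8,1,18] (ℓ=4, even), read p_3/q_3
step 0: (9, 1)  from 9·(1,0) + (0,1)
step 1: (10, 1)  from 1·(9,1) + (1,0)
step 2: (89, 9)  from 8·(10,1) + (9,1)
step 3: (99, 10)  from 1·(89,9) + (10,1)
→ (99, 10).  Check: 99²=9801, 98·10²=9800, difference 1.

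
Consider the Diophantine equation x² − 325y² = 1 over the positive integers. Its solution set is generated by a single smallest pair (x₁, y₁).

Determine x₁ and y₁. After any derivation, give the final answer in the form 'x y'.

[18; 36] for √325; ℓ=1 ⇒ convergent index 1
i=0: a=18 ⇒ p=18, q=1
i=1: a=36 ⇒ p=649, q=36
→ (649, 36).  Check: 649²=421201, 325·36²=421200, difference 1.

649 36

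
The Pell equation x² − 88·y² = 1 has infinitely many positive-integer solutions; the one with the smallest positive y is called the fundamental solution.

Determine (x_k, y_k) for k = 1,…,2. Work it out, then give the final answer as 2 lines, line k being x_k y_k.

d=88: √d = [9; 2,1,1,1,2,18] (ℓ=6, even), read p_5/q_5
k=0  a_k=9  p_k/q_k = 9/1
…
k=4  a_k=1  p_k/q_k = 75/8
k=5  a_k=2  p_k/q_k = 197/21
(x₁, y₁) = (197, 21);  197² − 88·21² = 1 ✓
n=2: (197,21)∘(197,21) = (197·197+88·21·21, 197·21+21·197) = (77617,8274)

197 21
77617 8274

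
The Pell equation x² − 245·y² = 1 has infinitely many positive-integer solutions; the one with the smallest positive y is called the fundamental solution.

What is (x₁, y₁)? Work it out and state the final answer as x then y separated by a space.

51841 3312

d=245: √d = [15; 1,1,1,7,6,7,1,1,1,30] (ℓ=10, even), read p_9/q_9
step 0: (15, 1)  from 15·(1,0) + (0,1)
…
step 5: (2207, 141)  from 6·(360,23) + (47,3)
…
step 8: (33825, 2161)  from 1·(18016,1151) + (15809,1010)
step 9: (51841, 3312)  from 1·(33825,2161) + (18016,1151)
(x₁, y₁) = (51841, 3312);  51841² − 245·3312² = 1 ✓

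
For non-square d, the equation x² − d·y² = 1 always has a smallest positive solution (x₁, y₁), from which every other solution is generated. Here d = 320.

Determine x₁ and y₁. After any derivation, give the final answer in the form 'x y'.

161 9

[17; 1,7,1,34] for √320; ℓ=4 ⇒ convergent index 3
i=0: a=17 ⇒ p=17, q=1
i=1: a=1 ⇒ p=18, q=1
i=2: a=7 ⇒ p=143, q=8
i=3: a=1 ⇒ p=161, q=9
→ (161, 9).  Check: 161²=25921, 320·9²=25920, difference 1.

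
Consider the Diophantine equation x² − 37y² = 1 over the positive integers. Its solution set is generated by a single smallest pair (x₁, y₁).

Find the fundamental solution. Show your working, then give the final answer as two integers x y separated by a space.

73 12

[6; 12] for √37; ℓ=1 ⇒ convergent index 1
i=0: a=6 ⇒ p=6, q=1
i=1: a=12 ⇒ p=73, q=12
(x₁, y₁) = (73, 12);  73² − 37·12² = 1 ✓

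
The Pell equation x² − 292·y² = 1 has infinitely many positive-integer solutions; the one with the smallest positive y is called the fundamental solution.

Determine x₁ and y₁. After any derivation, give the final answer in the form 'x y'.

[17; 11,2,1,3,8,3,1,2,11,34] for √292; ℓ=10 ⇒ convergent index 9
step 0: (17, 1)  from 17·(1,0) + (0,1)
…
step 3: (581, 34)  from 1·(393,23) + (188,11)
…
step 8: (200767, 11749)  from 2·(72812,4261) + (55143,3227)
step 9: (2281249, 133500)  from 11·(200767,11749) + (72812,4261)
→ (2281249, 133500).  Check: 2281249²=5204097000001, 292·133500²=5204097000000, difference 1.

2281249 133500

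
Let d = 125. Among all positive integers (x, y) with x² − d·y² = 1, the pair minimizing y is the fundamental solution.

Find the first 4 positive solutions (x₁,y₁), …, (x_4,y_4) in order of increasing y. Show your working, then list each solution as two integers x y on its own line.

930249 83204
1730726404001 154800875592
3220013013190122249 288006719437081612
5990827771012465337616001 535835925499096664087184

d=125: √d = [11; 5,1,1,5,22] (ℓ=5, odd), read p_9/q_9
a_0=11:  p_0=11·1+0=11,  q_0=11·0+1=1
…
a_2=1:  p_2=1·56+11=67,  q_2=1·5+1=6
a_3=1:  p_3=1·67+56=123,  q_3=1·6+5=11
a_4=5:  p_4=5·123+67=682,  q_4=5·11+6=61
…
a_8=1:  p_8=1·91444+76317=167761,  q_8=1·8179+6826=15005
a_9=5:  p_9=5·167761+91444=930249,  q_9=5·15005+8179=83204
→ (930249, 83204).  Check: 930249²=865363202001, 125·83204²=865363202000, difference 1.
(930249+83204√125)^2 = 1730726404001 + 154800875592√125
(930249+83204√125)^3 = 3220013013190122249 + 288006719437081612√125
(930249+83204√125)^4 = 5990827771012465337616001 + 535835925499096664087184√125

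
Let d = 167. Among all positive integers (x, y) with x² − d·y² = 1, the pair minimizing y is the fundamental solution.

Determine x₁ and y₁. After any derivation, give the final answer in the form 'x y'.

[12; 1,11,1,24] for √167; ℓ=4 ⇒ convergent index 3
i=0: a=12 ⇒ p=12, q=1
i=1: a=1 ⇒ p=13, q=1
i=2: a=11 ⇒ p=155, q=12
i=3: a=1 ⇒ p=168, q=13
fundamental: x₁=168, y₁=13  (since 28224 − 167·169 = 1)

168 13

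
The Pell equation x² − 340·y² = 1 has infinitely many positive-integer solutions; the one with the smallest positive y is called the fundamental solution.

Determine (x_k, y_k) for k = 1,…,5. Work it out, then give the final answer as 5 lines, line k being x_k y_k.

285769 15498
163327842721 8857695924
93348068572789129 5062509812995614
53351968415791425367681 2893416733491029538408
30492677324331251603220874249 1653697613020933530509635890

d=340: √d = [18; 2,3,1,1,1,…,3,2,36] (ℓ=14, even), read p_13/q_13
i=0: a=18 ⇒ p=18, q=1
i=1: a=2 ⇒ p=37, q=2
…
i=7: a=8 ⇒ p=6509, q=353
…
i=12: a=3 ⇒ p=125478, q=6805
i=13: a=2 ⇒ p=285769, q=15498
fundamental: x₁=285769, y₁=15498  (since 81663921361 − 340·240188004 = 1)
k=2:  x_2 = 285769·285769+340·15498·15498 = 163327842721,  y_2 = 285769·15498+15498·285769 = 8857695924
k=3:  x_3 = 285769·163327842721+340·15498·8857695924 = 93348068572789129,  y_3 = 285769·8857695924+15498·163327842721 = 5062509812995614
k=4:  x_4 = 285769·93348068572789129+340·15498·5062509812995614 = 53351968415791425367681,  y_4 = 285769·5062509812995614+15498·93348068572789129 = 2893416733491029538408
k=5:  x_5 = 285769·53351968415791425367681+340·15498·2893416733491029538408 = 30492677324331251603220874249,  y_5 = 285769·2893416733491029538408+15498·53351968415791425367681 = 1653697613020933530509635890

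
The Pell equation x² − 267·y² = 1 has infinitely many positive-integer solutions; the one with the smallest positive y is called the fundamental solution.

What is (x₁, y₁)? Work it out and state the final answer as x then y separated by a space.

[16; 2,1,15,1,2,32] for √267; ℓ=6 ⇒ convergent index 5
k=0  a_k=16  p_k/q_k = 16/1
…
k=2  a_k=1  p_k/q_k = 49/3
k=3  a_k=15  p_k/q_k = 768/47
k=4  a_k=1  p_k/q_k = 817/50
k=5  a_k=2  p_k/q_k = 2402/147
→ (2402, 147).  Check: 2402²=5769604, 267·147²=5769603, difference 1.

2402 147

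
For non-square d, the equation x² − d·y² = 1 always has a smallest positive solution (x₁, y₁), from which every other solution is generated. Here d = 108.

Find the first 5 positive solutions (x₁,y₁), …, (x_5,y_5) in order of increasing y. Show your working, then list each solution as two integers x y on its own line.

1351 130
3650401 351260
9863382151 949104390
26650854921601 2564479710520
72010600134783751 6929223228720650

√108 → a₀=10, period (2,1,1,4,1,1,2,20); ℓ=8 even so k=7
i=0: a=10 ⇒ p=10, q=1
i=1: a=2 ⇒ p=21, q=2
…
i=5: a=1 ⇒ p=291, q=28
i=6: a=1 ⇒ p=530, q=51
i=7: a=2 ⇒ p=1351, q=130
→ (1351, 130).  Check: 1351²=1825201, 108·130²=1825200, difference 1.
(x_2, y_2) = (1351·1351 + 108·130·130, 1351·130 + 130·1351) = (3650401, 351260)
(x_3, y_3) = (1351·3650401 + 108·130·351260, 1351·351260 + 130·3650401) = (9863382151, 949104390)
(x_4, y_4) = (1351·9863382151 + 108·130·949104390, 1351·949104390 + 130·9863382151) = (26650854921601, 2564479710520)
(x_5, y_5) = (1351·26650854921601 + 108·130·2564479710520, 1351·2564479710520 + 130·26650854921601) = (72010600134783751, 6929223228720650)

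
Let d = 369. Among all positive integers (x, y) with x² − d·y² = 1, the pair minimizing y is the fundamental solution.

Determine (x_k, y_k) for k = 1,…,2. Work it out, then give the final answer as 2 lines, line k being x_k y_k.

d=369: √d = [19; 4,1,3,2,7,4,7,2,3,1,4,38] (ℓ=12, even), read p_11/q_11
i=0: a=19 ⇒ p=19, q=1
i=1: a=4 ⇒ p=77, q=4
…
i=3: a=3 ⇒ p=365, q=19
i=4: a=2 ⇒ p=826, q=43
i=5: a=7 ⇒ p=6147, q=320
i=6: a=4 ⇒ p=25414, q=1323
…
i=8: a=2 ⇒ p=393504, q=20485
i=9: a=3 ⇒ p=1364557, q=71036
i=10: a=1 ⇒ p=1758061, q=91521
i=11: a=4 ⇒ p=8396801, q=437120
(x₁, y₁) = (8396801, 437120);  8396801² − 369·437120² = 1 ✓
(x_2, y_2) = (8396801·8396801 + 369·437120·437120, 8396801·437120 + 437120·8396801) = (141012534067201, 7340819306240)

8396801 437120
141012534067201 7340819306240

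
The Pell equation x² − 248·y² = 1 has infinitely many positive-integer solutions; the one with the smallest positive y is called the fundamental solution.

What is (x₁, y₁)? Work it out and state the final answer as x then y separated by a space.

d=248: √d = [15; 1,2,1,30] (ℓ=4, even), read p_3/q_3
a_0=15:  p_0=15·1+0=15,  q_0=15·0+1=1
…
a_2=2:  p_2=2·16+15=47,  q_2=2·1+1=3
a_3=1:  p_3=1·47+16=63,  q_3=1·3+1=4
→ (63, 4).  Check: 63²=3969, 248·4²=3968, difference 1.

63 4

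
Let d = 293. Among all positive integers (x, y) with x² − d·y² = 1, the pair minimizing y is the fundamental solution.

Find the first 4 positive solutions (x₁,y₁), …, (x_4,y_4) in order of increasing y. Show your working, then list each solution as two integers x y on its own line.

12320649 719780
303596783562401 17736313474440
7481018815602612315849 437045785745090703340
184342013978870716056521769601 10769375446188914321717060880

√293 = [17; 8,1,1,8,34, …], period ℓ=5 (odd) → k=9
step 0: (17, 1)  from 17·(1,0) + (0,1)
step 1: (137, 8)  from 8·(17,1) + (1,0)
step 2: (154, 9)  from 1·(137,8) + (17,1)
…
step 5: (84679, 4947)  from 34·(2482,145) + (291,17)
…
step 7: (764593, 44668)  from 1·(679914,39721) + (84679,4947)
step 8: (1444507, 84389)  from 1·(764593,44668) + (679914,39721)
step 9: (12320649, 719780)  from 8·(1444507,84389) + (764593,44668)
(x₁, y₁) = (12320649, 719780);  12320649² − 293·719780² = 1 ✓
n=2: (12320649,719780)∘(12320649,719780) = (12320649·12320649+293·719780·719780, 12320649·719780+719780·12320649) = (303596783562401,17736313474440)
n=3: (303596783562401,17736313474440)∘(12320649,719780) = (12320649·303596783562401+293·719780·17736313474440, 12320649·17736313474440+719780·303596783562401) = (7481018815602612315849,437045785745090703340)
n=4: (7481018815602612315849,437045785745090703340)∘(12320649,719780) = (12320649·7481018815602612315849+293·719780·437045785745090703340, 12320649·437045785745090703340+719780·7481018815602612315849) = (184342013978870716056521769601,10769375446188914321717060880)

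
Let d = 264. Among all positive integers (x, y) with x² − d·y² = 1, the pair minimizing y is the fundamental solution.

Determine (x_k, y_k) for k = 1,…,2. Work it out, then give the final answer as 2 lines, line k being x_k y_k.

65 4
8449 520

[16; 4,32] for √264; ℓ=2 ⇒ convergent index 1
i=0: a=16 ⇒ p=16, q=1
i=1: a=4 ⇒ p=65, q=4
(x₁, y₁) = (65, 4);  65² − 264·4² = 1 ✓
(x_2, y_2) = (65·65 + 264·4·4, 65·4 + 4·65) = (8449, 520)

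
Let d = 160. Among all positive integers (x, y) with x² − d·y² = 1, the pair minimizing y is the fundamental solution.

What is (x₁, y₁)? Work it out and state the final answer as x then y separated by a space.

d=160: √d = [12; 1,1,1,5,1,1,1,24] (ℓ=8, even), read p_7/q_7
step 0: (12, 1)  from 12·(1,0) + (0,1)
…
step 2: (25, 2)  from 1·(13,1) + (12,1)
…
step 6: (468, 37)  from 1·(253,20) + (215,17)
step 7: (721, 57)  from 1·(468,37) + (253,20)
fundamental: x₁=721, y₁=57  (since 519841 − 160·3249 = 1)

721 57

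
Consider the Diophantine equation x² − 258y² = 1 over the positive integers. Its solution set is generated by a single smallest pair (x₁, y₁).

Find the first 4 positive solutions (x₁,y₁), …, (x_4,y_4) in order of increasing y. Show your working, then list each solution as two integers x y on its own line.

d=258: √d = [16; 16,32] (ℓ=2, even), read p_1/q_1
a_0=16:  p_0=16·1+0=16,  q_0=16·0+1=1
a_1=16:  p_1=16·16+1=257,  q_1=16·1+0=16
(x₁, y₁) = (257, 16);  257² − 258·16² = 1 ✓
n=2: (257,16)∘(257,16) = (257·257+258·16·16, 257·16+16·257) = (132097,8224)
n=3: (132097,8224)∘(257,16) = (257·132097+258·16·8224, 257·8224+16·132097) = (67897601,4227120)
n=4: (67897601,4227120)∘(257,16) = (257·67897601+258·16·4227120, 257·4227120+16·67897601) = (34899234817,2172731456)

257 16
132097 8224
67897601 4227120
34899234817 2172731456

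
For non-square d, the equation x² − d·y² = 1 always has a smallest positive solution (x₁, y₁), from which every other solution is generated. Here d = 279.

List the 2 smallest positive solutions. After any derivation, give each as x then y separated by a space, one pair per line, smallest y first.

1520 91
4620799 276640

√279 → a₀=16, period (1,2,2,1,2,2,1,32); ℓ=8 even so k=7
i=0: a=16 ⇒ p=16, q=1
i=1: a=1 ⇒ p=17, q=1
i=2: a=2 ⇒ p=50, q=3
i=3: a=2 ⇒ p=117, q=7
i=4: a=1 ⇒ p=167, q=10
i=5: a=2 ⇒ p=451, q=27
i=6: a=2 ⇒ p=1069, q=64
i=7: a=1 ⇒ p=1520, q=91
fundamental: x₁=1520, y₁=91  (since 2310400 − 279·8281 = 1)
(x_2, y_2) = (1520·1520 + 279·91·91, 1520·91 + 91·1520) = (4620799, 276640)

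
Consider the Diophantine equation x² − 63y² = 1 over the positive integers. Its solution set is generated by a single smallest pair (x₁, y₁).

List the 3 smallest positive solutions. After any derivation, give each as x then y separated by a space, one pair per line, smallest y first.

8 1
127 16
2024 255

[7; 1,14] for √63; ℓ=2 ⇒ convergent index 1
k=0  a_k=7  p_k/q_k = 7/1
k=1  a_k=1  p_k/q_k = 8/1
(x₁, y₁) = (8, 1);  8² − 63·1² = 1 ✓
(x_2, y_2) = (8·8 + 63·1·1, 8·1 + 1·8) = (127, 16)
(x_3, y_3) = (8·127 + 63·1·16, 8·16 + 1·127) = (2024, 255)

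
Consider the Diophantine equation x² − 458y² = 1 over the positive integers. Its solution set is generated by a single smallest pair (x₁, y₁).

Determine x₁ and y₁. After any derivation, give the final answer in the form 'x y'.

d=458: √d = [21; 2,2,42] (ℓ=3, odd), read p_5/q_5
i=0: a=21 ⇒ p=21, q=1
i=1: a=2 ⇒ p=43, q=2
…
i=3: a=42 ⇒ p=4537, q=212
i=4: a=2 ⇒ p=9181, q=429
i=5: a=2 ⇒ p=22899, q=1070
→ (22899, 1070).  Check: 22899²=524364201, 458·1070²=524364200, difference 1.

22899 1070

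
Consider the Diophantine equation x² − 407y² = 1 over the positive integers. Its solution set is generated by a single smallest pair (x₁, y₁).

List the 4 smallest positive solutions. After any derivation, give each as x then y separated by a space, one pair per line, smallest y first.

2663 132
14183137 703032
75539384999 3744348300
402322750321537 19942398342768

√407 → a₀=20, period (5,1,2,1,5,40); ℓ=6 even so k=5
a_0=20:  p_0=20·1+0=20,  q_0=20·0+1=1
a_1=5:  p_1=5·20+1=101,  q_1=5·1+0=5
a_2=1:  p_2=1·101+20=121,  q_2=1·5+1=6
a_3=2:  p_3=2·121+101=343,  q_3=2·6+5=17
a_4=1:  p_4=1·343+121=464,  q_4=1·17+6=23
a_5=5:  p_5=5·464+343=2663,  q_5=5·23+17=132
→ (2663, 132).  Check: 2663²=7091569, 407·132²=7091568, difference 1.
k=2:  x_2 = 2663·2663+407·132·132 = 14183137,  y_2 = 2663·132+132·2663 = 703032
k=3:  x_3 = 2663·14183137+407·132·703032 = 75539384999,  y_3 = 2663·703032+132·14183137 = 3744348300
k=4:  x_4 = 2663·75539384999+407·132·3744348300 = 402322750321537,  y_4 = 2663·3744348300+132·75539384999 = 19942398342768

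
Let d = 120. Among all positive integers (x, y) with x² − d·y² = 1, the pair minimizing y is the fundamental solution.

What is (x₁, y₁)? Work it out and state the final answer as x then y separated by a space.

√120 → a₀=10, period (1,20); ℓ=2 even so k=1
i=0: a=10 ⇒ p=10, q=1
i=1: a=1 ⇒ p=11, q=1
→ (11, 1).  Check: 11²=121, 120·1²=120, difference 1.

11 1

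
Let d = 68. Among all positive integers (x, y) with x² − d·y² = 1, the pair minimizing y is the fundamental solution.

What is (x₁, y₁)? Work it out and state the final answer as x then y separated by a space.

√68 = [8; 4,16, …], period ℓ=2 (even) → k=1
a_0=8:  p_0=8·1+0=8,  q_0=8·0+1=1
a_1=4:  p_1=4·8+1=33,  q_1=4·1+0=4
fundamental: x₁=33, y₁=4  (since 1089 − 68·16 = 1)

33 4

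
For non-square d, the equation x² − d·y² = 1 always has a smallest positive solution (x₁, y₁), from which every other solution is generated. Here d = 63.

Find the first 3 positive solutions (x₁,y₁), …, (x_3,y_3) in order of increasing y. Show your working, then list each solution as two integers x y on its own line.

[7; 1,14] for √63; ℓ=2 ⇒ convergent index 1
step 0: (7, 1)  from 7·(1,0) + (0,1)
step 1: (8, 1)  from 1·(7,1) + (1,0)
→ (8, 1).  Check: 8²=64, 63·1²=63, difference 1.
k=2:  x_2 = 8·8+63·1·1 = 127,  y_2 = 8·1+1·8 = 16
k=3:  x_3 = 8·127+63·1·16 = 2024,  y_3 = 8·16+1·127 = 255

8 1
127 16
2024 255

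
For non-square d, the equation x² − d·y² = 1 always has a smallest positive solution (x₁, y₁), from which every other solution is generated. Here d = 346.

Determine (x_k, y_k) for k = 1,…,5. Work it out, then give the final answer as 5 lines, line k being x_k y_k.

√346 = [18; 1,1,1,1,36, …], period ℓ=5 (odd) → k=9
k=0  a_k=18  p_k/q_k = 18/1
…
k=3  a_k=1  p_k/q_k = 56/3
…
k=8  a_k=1  p_k/q_k = 10398/559
k=9  a_k=1  p_k/q_k = 17299/930
(x₁, y₁) = (17299, 930);  17299² − 346·930² = 1 ✓
n=2: (17299,930)∘(17299,930) = (17299·17299+346·930·930, 17299·930+930·17299) = (598510801,32176140)
n=3: (598510801,32176140)∘(17299,930) = (17299·598510801+346·930·32176140, 17299·32176140+930·598510801) = (20707276675699,1113230090790)
n=4: (20707276675699,1113230090790)∘(17299,930) = (17299·20707276675699+346·930·1113230090790, 17299·1113230090790+930·20707276675699) = (716430357827323201,38515534648976280)
n=5: (716430357827323201,38515534648976280)∘(17299,930) = (17299·716430357827323201+346·930·38515534648976280, 17299·38515534648976280+930·716430357827323201) = (24787057499402451432499,1332560466672051244650)

17299 930
598510801 32176140
20707276675699 1113230090790
716430357827323201 38515534648976280
24787057499402451432499 1332560466672051244650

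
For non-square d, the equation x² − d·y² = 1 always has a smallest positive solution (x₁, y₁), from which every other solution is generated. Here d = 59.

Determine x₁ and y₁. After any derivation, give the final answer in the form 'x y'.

d=59: √d = [7; 1,2,7,2,1,14] (ℓ=6, even), read p_5/q_5
a_0=7:  p_0=7·1+0=7,  q_0=7·0+1=1
…
a_3=7:  p_3=7·23+8=169,  q_3=7·3+1=22
a_4=2:  p_4=2·169+23=361,  q_4=2·22+3=47
a_5=1:  p_5=1·361+169=530,  q_5=1·47+22=69
→ (530, 69).  Check: 530²=280900, 59·69²=280899, difference 1.

530 69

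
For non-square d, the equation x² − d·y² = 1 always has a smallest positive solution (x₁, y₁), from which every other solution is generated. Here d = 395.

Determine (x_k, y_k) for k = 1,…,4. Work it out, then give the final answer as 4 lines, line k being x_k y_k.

159 8
50561 2544
16078239 808984
5112829441 257254368

√395 → a₀=19, period (1,6,1,38); ℓ=4 even so k=3
k=0  a_k=19  p_k/q_k = 19/1
k=1  a_k=1  p_k/q_k = 20/1
k=2  a_k=6  p_k/q_k = 139/7
k=3  a_k=1  p_k/q_k = 159/8
fundamental: x₁=159, y₁=8  (since 25281 − 395·64 = 1)
(159+8√395)^2 = 50561 + 2544√395
(159+8√395)^3 = 16078239 + 808984√395
(159+8√395)^4 = 5112829441 + 257254368√395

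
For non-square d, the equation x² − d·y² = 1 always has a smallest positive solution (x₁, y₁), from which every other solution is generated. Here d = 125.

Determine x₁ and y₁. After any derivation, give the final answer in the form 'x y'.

√125 → a₀=11, period (5,1,1,5,22); ℓ=5 odd so k=9
step 0: (11, 1)  from 11·(1,0) + (0,1)
…
step 3: (123, 11)  from 1·(67,6) + (56,5)
…
step 5: (15127, 1353)  from 22·(682,61) + (123,11)
…
step 7: (91444, 8179)  from 1·(76317,6826) + (15127,1353)
step 8: (167761, 15005)  from 1·(91444,8179) + (76317,6826)
step 9: (930249, 83204)  from 5·(167761,15005) + (91444,8179)
(x₁, y₁) = (930249, 83204);  930249² − 125·83204² = 1 ✓

930249 83204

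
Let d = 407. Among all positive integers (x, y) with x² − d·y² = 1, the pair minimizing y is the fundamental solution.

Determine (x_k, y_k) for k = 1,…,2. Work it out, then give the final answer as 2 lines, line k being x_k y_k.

√407 = [20; 5,1,2,1,5,40, …], period ℓ=6 (even) → k=5
a_0=20:  p_0=20·1+0=20,  q_0=20·0+1=1
a_1=5:  p_1=5·20+1=101,  q_1=5·1+0=5
a_2=1:  p_2=1·101+20=121,  q_2=1·5+1=6
…
a_4=1:  p_4=1·343+121=464,  q_4=1·17+6=23
a_5=5:  p_5=5·464+343=2663,  q_5=5·23+17=132
(x₁, y₁) = (2663, 132);  2663² − 407·132² = 1 ✓
n=2: (2663,132)∘(2663,132) = (2663·2663+407·132·132, 2663·132+132·2663) = (14183137,703032)

2663 132
14183137 703032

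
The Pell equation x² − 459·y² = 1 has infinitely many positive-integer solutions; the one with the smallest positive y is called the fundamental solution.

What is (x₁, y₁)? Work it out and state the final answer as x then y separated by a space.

√459 = [21; 2,2,1,4,21,4,1,2,2,42, …], period ℓ=10 (even) → k=9
k=0  a_k=21  p_k/q_k = 21/1
…
k=4  a_k=4  p_k/q_k = 707/33
…
k=6  a_k=4  p_k/q_k = 60695/2833
k=7  a_k=1  p_k/q_k = 75692/3533
k=8  a_k=2  p_k/q_k = 212079/9899
k=9  a_k=2  p_k/q_k = 499850/23331
(x₁, y₁) = (499850, 23331);  499850² − 459·23331² = 1 ✓

499850 23331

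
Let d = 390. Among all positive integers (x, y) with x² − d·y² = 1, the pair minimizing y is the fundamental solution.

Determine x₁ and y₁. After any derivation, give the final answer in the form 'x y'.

79 4

√390 → a₀=19, period (1,2,1,38); ℓ=4 even so k=3
step 0: (19, 1)  from 19·(1,0) + (0,1)
step 1: (20, 1)  from 1·(19,1) + (1,0)
step 2: (59, 3)  from 2·(20,1) + (19,1)
step 3: (79, 4)  from 1·(59,3) + (20,1)
fundamental: x₁=79, y₁=4  (since 6241 − 390·16 = 1)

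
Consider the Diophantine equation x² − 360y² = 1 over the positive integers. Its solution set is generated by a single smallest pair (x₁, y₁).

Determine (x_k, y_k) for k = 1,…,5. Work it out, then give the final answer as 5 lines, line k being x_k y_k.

19 1
721 38
27379 1443
1039681 54796
39480499 2080805

[18; 1,36] for √360; ℓ=2 ⇒ convergent index 1
step 0: (18, 1)  from 18·(1,0) + (0,1)
step 1: (19, 1)  from 1·(18,1) + (1,0)
(x₁, y₁) = (19, 1);  19² − 360·1² = 1 ✓
k=2:  x_2 = 19·19+360·1·1 = 721,  y_2 = 19·1+1·19 = 38
k=3:  x_3 = 19·721+360·1·38 = 27379,  y_3 = 19·38+1·721 = 1443
k=4:  x_4 = 19·27379+360·1·1443 = 1039681,  y_4 = 19·1443+1·27379 = 54796
k=5:  x_5 = 19·1039681+360·1·54796 = 39480499,  y_5 = 19·54796+1·1039681 = 2080805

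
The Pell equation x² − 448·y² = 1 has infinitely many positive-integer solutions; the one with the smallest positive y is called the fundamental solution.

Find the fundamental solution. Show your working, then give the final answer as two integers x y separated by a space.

√448 = [21; 6,42, …], period ℓ=2 (even) → k=1
step 0: (21, 1)  from 21·(1,0) + (0,1)
step 1: (127, 6)  from 6·(21,1) + (1,0)
fundamental: x₁=127, y₁=6  (since 16129 − 448·36 = 1)

127 6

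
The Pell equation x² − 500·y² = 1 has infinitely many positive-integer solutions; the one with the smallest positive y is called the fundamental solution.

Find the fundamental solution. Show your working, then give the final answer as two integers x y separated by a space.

√500 = [22; 2,1,3,2,1,…,1,2,44, …], period ℓ=14 (even) → k=13
a_0=22:  p_0=22·1+0=22,  q_0=22·0+1=1
a_1=2:  p_1=2·22+1=45,  q_1=2·1+0=2
a_2=1:  p_2=1·45+22=67,  q_2=1·2+1=3
a_3=3:  p_3=3·67+45=246,  q_3=3·3+2=11
a_4=2:  p_4=2·246+67=559,  q_4=2·11+3=25
a_5=1:  p_5=1·559+246=805,  q_5=1·25+11=36
a_6=1:  p_6=1·805+559=1364,  q_6=1·36+25=61
…
a_8=1:  p_8=1·14445+1364=15809,  q_8=1·646+61=707
…
a_10=2:  p_10=2·30254+15809=76317,  q_10=2·1353+707=3413
a_11=3:  p_11=3·76317+30254=259205,  q_11=3·3413+1353=11592
a_12=1:  p_12=1·259205+76317=335522,  q_12=1·11592+3413=15005
a_13=2:  p_13=2·335522+259205=930249,  q_13=2·15005+11592=41602
fundamental: x₁=930249, y₁=41602  (since 865363202001 − 500·1730726404 = 1)

930249 41602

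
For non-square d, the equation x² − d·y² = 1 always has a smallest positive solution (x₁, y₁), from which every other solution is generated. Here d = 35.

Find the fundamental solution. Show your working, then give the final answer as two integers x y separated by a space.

6 1

√35 → a₀=5, period (1,10); ℓ=2 even so k=1
step 0: (5, 1)  from 5·(1,0) + (0,1)
step 1: (6, 1)  from 1·(5,1) + (1,0)
→ (6, 1).  Check: 6²=36, 35·1²=35, difference 1.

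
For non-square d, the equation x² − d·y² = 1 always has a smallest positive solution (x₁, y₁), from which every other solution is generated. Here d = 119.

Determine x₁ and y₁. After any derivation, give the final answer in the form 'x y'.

√119 → a₀=10, period (1,9,1,20); ℓ=4 even so k=3
step 0: (10, 1)  from 10·(1,0) + (0,1)
step 1: (11, 1)  from 1·(10,1) + (1,0)
step 2: (109, 10)  from 9·(11,1) + (10,1)
step 3: (120, 11)  from 1·(109,10) + (11,1)
→ (120, 11).  Check: 120²=14400, 119·11²=14399, difference 1.

120 11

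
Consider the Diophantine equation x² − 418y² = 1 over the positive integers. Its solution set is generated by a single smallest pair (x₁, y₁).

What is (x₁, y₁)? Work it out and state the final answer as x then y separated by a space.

d=418: √d = [20; 2,4,20,4,2,40] (ℓ=6, even), read p_5/q_5
k=0  a_k=20  p_k/q_k = 20/1
…
k=2  a_k=4  p_k/q_k = 184/9
…
k=4  a_k=4  p_k/q_k = 15068/737
k=5  a_k=2  p_k/q_k = 33857/1656
(x₁, y₁) = (33857, 1656);  33857² − 418·1656² = 1 ✓

33857 1656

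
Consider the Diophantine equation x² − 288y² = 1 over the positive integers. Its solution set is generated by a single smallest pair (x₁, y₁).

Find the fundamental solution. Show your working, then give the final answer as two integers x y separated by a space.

[16; 1,32] for √288; ℓ=2 ⇒ convergent index 1
a_0=16:  p_0=16·1+0=16,  q_0=16·0+1=1
a_1=1:  p_1=1·16+1=17,  q_1=1·1+0=1
→ (17, 1).  Check: 17²=289, 288·1²=288, difference 1.

17 1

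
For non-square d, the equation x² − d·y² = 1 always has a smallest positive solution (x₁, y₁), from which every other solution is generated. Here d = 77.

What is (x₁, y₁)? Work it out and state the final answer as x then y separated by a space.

351 40

√77 = [8; 1,3,2,3,1,16, …], period ℓ=6 (even) → k=5
k=0  a_k=8  p_k/q_k = 8/1
…
k=4  a_k=3  p_k/q_k = 272/31
k=5  a_k=1  p_k/q_k = 351/40
→ (351, 40).  Check: 351²=123201, 77·40²=123200, difference 1.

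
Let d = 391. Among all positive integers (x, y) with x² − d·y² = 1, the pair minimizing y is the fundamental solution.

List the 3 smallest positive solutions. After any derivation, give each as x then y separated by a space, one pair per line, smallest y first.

7338680 371133
107712448284799 5447252648880
1580934379957370111960 79951288138564985667

√391 → a₀=19, period (1,3,2,2,1,…,3,1,38); ℓ=16 even so k=15
a_0=19:  p_0=19·1+0=19,  q_0=19·0+1=1
…
a_3=2:  p_3=2·79+20=178,  q_3=2·4+1=9
…
a_6=1:  p_6=1·613+435=1048,  q_6=1·31+22=53
…
a_8=19:  p_8=19·2709+1048=52519,  q_8=19·137+53=2656
a_9=2:  p_9=2·52519+2709=107747,  q_9=2·2656+137=5449
a_10=1:  p_10=1·107747+52519=160266,  q_10=1·5449+2656=8105
a_11=1:  p_11=1·160266+107747=268013,  q_11=1·8105+5449=13554
a_12=2:  p_12=2·268013+160266=696292,  q_12=2·13554+8105=35213
…
a_14=3:  p_14=3·1660597+696292=5678083,  q_14=3·83980+35213=287153
a_15=1:  p_15=1·5678083+1660597=7338680,  q_15=1·287153+83980=371133
(x₁, y₁) = (7338680, 371133);  7338680² − 391·371133² = 1 ✓
(x_2, y_2) = (7338680·7338680 + 391·371133·371133, 7338680·371133 + 371133·7338680) = (107712448284799, 5447252648880)
(x_3, y_3) = (7338680·107712448284799 + 391·371133·5447252648880, 7338680·5447252648880 + 371133·107712448284799) = (1580934379957370111960, 79951288138564985667)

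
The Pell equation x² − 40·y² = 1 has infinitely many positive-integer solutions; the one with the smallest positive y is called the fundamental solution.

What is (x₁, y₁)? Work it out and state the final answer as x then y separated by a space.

19 3

√40 → a₀=6, period (3,12); ℓ=2 even so k=1
step 0: (6, 1)  from 6·(1,0) + (0,1)
step 1: (19, 3)  from 3·(6,1) + (1,0)
(x₁, y₁) = (19, 3);  19² − 40·3² = 1 ✓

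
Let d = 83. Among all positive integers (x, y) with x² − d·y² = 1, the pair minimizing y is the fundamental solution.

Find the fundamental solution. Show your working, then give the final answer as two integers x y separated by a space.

√83 → a₀=9, period (9,18); ℓ=2 even so k=1
i=0: a=9 ⇒ p=9, q=1
i=1: a=9 ⇒ p=82, q=9
fundamental: x₁=82, y₁=9  (since 6724 − 83·81 = 1)

82 9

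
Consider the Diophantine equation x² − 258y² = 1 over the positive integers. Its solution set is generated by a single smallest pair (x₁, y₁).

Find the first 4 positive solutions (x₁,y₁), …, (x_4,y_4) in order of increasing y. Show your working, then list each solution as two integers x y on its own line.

257 16
132097 8224
67897601 4227120
34899234817 2172731456

d=258: √d = [16; 16,32] (ℓ=2, even), read p_1/q_1
a_0=16:  p_0=16·1+0=16,  q_0=16·0+1=1
a_1=16:  p_1=16·16+1=257,  q_1=16·1+0=16
fundamental: x₁=257, y₁=16  (since 66049 − 258·256 = 1)
(x_2, y_2) = (257·257 + 258·16·16, 257·16 + 16·257) = (132097, 8224)
(x_3, y_3) = (257·132097 + 258·16·8224, 257·8224 + 16·132097) = (67897601, 4227120)
(x_4, y_4) = (257·67897601 + 258·16·4227120, 257·4227120 + 16·67897601) = (34899234817, 2172731456)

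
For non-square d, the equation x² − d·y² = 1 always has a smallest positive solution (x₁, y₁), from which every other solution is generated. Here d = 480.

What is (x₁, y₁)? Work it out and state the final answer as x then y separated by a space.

241 11

√480 = [21; 1,9,1,42, …], period ℓ=4 (even) → k=3
step 0: (21, 1)  from 21·(1,0) + (0,1)
step 1: (22, 1)  from 1·(21,1) + (1,0)
step 2: (219, 10)  from 9·(22,1) + (21,1)
step 3: (241, 11)  from 1·(219,10) + (22,1)
→ (241, 11).  Check: 241²=58081, 480·11²=58080, difference 1.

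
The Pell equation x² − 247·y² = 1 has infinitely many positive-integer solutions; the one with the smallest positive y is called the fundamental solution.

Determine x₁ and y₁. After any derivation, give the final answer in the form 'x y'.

85292 5427

d=247: √d = [15; 1,2,1,1,9,1,9,1,1,2,1,30] (ℓ=12, even), read p_11/q_11
step 0: (15, 1)  from 15·(1,0) + (0,1)
…
step 2: (47, 3)  from 2·(16,1) + (15,1)
…
step 4: (110, 7)  from 1·(63,4) + (47,3)
step 5: (1053, 67)  from 9·(110,7) + (63,4)
step 6: (1163, 74)  from 1·(1053,67) + (110,7)
step 7: (11520, 733)  from 9·(1163,74) + (1053,67)
step 8: (12683, 807)  from 1·(11520,733) + (1163,74)
step 9: (24203, 1540)  from 1·(12683,807) + (11520,733)
step 10: (61089, 3887)  from 2·(24203,1540) + (12683,807)
step 11: (85292, 5427)  from 1·(61089,3887) + (24203,1540)
(x₁, y₁) = (85292, 5427);  85292² − 247·5427² = 1 ✓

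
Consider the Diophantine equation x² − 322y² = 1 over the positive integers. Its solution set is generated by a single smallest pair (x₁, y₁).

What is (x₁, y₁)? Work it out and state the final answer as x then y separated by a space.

d=322: √d = [17; 1,16,1,34] (ℓ=4, even), read p_3/q_3
a_0=17:  p_0=17·1+0=17,  q_0=17·0+1=1
…
a_2=16:  p_2=16·18+17=305,  q_2=16·1+1=17
a_3=1:  p_3=1·305+18=323,  q_3=1·17+1=18
(x₁, y₁) = (323, 18);  323² − 322·18² = 1 ✓

323 18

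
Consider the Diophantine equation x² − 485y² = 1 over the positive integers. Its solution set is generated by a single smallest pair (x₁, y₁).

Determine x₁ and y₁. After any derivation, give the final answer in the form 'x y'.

969 44

√485 → a₀=22, period (44); ℓ=1 odd so k=1
a_0=22:  p_0=22·1+0=22,  q_0=22·0+1=1
a_1=44:  p_1=44·22+1=969,  q_1=44·1+0=44
fundamental: x₁=969, y₁=44  (since 938961 − 485·1936 = 1)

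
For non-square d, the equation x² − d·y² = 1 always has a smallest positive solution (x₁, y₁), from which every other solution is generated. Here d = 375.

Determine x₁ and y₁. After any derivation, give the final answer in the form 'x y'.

[19; 2,1,2,1,5,1,2,1,2,38] for √375; ℓ=10 ⇒ convergent index 9
i=0: a=19 ⇒ p=19, q=1
…
i=2: a=1 ⇒ p=58, q=3
i=3: a=2 ⇒ p=155, q=8
…
i=8: a=1 ⇒ p=5519, q=285
i=9: a=2 ⇒ p=15124, q=781
→ (15124, 781).  Check: 15124²=228735376, 375·781²=228735375, difference 1.

15124 781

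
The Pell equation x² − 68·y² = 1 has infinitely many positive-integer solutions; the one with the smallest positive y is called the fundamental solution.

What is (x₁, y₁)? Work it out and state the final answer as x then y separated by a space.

33 4

d=68: √d = [8; 4,16] (ℓ=2, even), read p_1/q_1
step 0: (8, 1)  from 8·(1,0) + (0,1)
step 1: (33, 4)  from 4·(8,1) + (1,0)
→ (33, 4).  Check: 33²=1089, 68·4²=1088, difference 1.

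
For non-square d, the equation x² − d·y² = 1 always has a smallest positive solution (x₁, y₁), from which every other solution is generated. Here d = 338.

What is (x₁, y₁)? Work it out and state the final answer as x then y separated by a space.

√338 = [18; 2,1,1,2,36, …], period ℓ=5 (odd) → k=9
step 0: (18, 1)  from 18·(1,0) + (0,1)
…
step 3: (92, 5)  from 1·(55,3) + (37,2)
step 4: (239, 13)  from 2·(92,5) + (55,3)
step 5: (8696, 473)  from 36·(239,13) + (92,5)
step 6: (17631, 959)  from 2·(8696,473) + (239,13)
step 7: (26327, 1432)  from 1·(17631,959) + (8696,473)
step 8: (43958, 2391)  from 1·(26327,1432) + (17631,959)
step 9: (114243, 6214)  from 2·(43958,2391) + (26327,1432)
fundamental: x₁=114243, y₁=6214  (since 13051463049 − 338·38613796 = 1)

114243 6214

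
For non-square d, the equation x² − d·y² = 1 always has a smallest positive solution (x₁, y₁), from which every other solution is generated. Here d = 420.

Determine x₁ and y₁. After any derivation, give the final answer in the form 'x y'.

[20; 2,40] for √420; ℓ=2 ⇒ convergent index 1
step 0: (20, 1)  from 20·(1,0) + (0,1)
step 1: (41, 2)  from 2·(20,1) + (1,0)
→ (41, 2).  Check: 41²=1681, 420·2²=1680, difference 1.

41 2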